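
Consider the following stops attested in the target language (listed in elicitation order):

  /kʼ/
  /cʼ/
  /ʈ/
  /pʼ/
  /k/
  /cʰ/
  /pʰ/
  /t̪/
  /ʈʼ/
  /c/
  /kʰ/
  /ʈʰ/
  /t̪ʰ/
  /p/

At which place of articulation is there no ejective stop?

Plain: /p/ (bilabial), /t̪/ (dental), /ʈ/ (retroflex), /c/ (palatal), /k/ (velar).
Aspirated: /pʰ/ (bilabial), /t̪ʰ/ (dental), /ʈʰ/ (retroflex), /cʰ/ (palatal), /kʰ/ (velar).
Ejective: /pʼ/ (bilabial), /ʈʼ/ (retroflex), /cʼ/ (palatal), /kʼ/ (velar).
Every place of articulation has an ejective member except dental, where /t̪ʼ/ would be expected.

dental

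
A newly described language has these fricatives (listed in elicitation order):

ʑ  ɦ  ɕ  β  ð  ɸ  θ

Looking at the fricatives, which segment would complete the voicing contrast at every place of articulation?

bilabial: voiceless /ɸ/, voiced /β/.
dental: voiceless /θ/, voiced /ð/.
alveolo-palatal: voiceless /ɕ/, voiced /ʑ/.
glottal: voiceless —, voiced /ɦ/.
The glottal row has no voiceless member, so the gap is the voiceless glottal fricative /h/.

/h/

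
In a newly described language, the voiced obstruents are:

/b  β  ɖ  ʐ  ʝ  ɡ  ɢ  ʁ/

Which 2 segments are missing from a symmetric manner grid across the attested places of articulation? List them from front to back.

/ɟ/, /ɣ/

place of articulation  stop      fricative
bilabial          b         β       
retroflex         ɖ         ʐ       
palatal           —         ʝ       
velar             ɡ         —       
uvular            ɢ         ʁ       
Gaps, from front to back: palatal lacks stop (/ɟ/); velar lacks fricative (/ɣ/).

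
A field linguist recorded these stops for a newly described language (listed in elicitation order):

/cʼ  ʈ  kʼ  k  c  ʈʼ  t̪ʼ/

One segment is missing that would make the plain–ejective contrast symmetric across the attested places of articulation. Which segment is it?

/t̪/

place of articulation  plain     ejective
dental            —         t̪ʼ     
retroflex         ʈ         ʈʼ      
palatal           c         cʼ      
velar             k         kʼ      
The dental row has no plain member, so the gap is the plain dental stop /t̪/.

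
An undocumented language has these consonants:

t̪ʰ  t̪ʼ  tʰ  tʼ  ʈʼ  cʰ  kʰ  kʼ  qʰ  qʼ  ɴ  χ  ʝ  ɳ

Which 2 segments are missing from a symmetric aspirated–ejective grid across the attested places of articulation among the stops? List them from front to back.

dental: aspirated /t̪ʰ/, ejective /t̪ʼ/.
alveolar: aspirated /tʰ/, ejective /tʼ/.
retroflex: aspirated —, ejective /ʈʼ/.
palatal: aspirated /cʰ/, ejective —.
velar: aspirated /kʰ/, ejective /kʼ/.
uvular: aspirated /qʰ/, ejective /qʼ/.
Gaps, from front to back: retroflex lacks aspirated (/ʈʰ/); palatal lacks ejective (/cʼ/).

/ʈʰ/, /cʼ/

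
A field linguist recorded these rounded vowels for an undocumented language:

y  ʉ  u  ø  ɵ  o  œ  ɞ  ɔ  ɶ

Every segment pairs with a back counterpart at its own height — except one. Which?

High: /y/ ~ /ʉ/ ~ /u/
High-mid: /ø/ ~ /ɵ/ ~ /o/
Low-mid: /œ/ ~ /ɞ/ ~ /ɔ/
Low: only /ɶ/ (front); no back partner.
So /ɶ/ is the unpaired segment.

/ɶ/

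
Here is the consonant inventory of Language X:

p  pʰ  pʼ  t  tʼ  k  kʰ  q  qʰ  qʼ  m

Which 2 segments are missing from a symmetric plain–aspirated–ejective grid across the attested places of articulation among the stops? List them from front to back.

bilabial: plain /p/, aspirated /pʰ/, ejective /pʼ/.
alveolar: plain /t/, aspirated —, ejective /tʼ/.
velar: plain /k/, aspirated /kʰ/, ejective —.
uvular: plain /q/, aspirated /qʰ/, ejective /qʼ/.
Gaps, from front to back: alveolar lacks aspirated (/tʰ/); velar lacks ejective (/kʼ/).

/tʰ/, /kʼ/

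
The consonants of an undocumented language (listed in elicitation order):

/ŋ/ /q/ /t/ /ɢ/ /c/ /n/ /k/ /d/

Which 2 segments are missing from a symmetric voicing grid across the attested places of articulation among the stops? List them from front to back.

Voiceless: /t/ (alveolar), /c/ (palatal), /k/ (velar), /q/ (uvular).
Voiced: /d/ (alveolar), /ɢ/ (uvular).
Gaps, from front to back: palatal lacks voiced (/ɟ/); velar lacks voiced (/ɡ/).

/ɟ/, /ɡ/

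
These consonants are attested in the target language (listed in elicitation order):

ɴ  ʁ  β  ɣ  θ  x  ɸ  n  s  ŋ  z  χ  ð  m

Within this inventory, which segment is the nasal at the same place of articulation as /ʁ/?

/ʁ/ is a voiced uvular fricative.
The nasal at the same place is an uvular nasal — in this inventory, /ɴ/.

/ɴ/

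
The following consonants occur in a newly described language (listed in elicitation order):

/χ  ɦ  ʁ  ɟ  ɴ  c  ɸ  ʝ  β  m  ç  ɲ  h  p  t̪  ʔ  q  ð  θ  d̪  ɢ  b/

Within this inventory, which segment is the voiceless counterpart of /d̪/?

/t̪/

/d̪/ is a voiced dental stop.
The voiceless counterpart is a voiceless dental stop — in this inventory, /t̪/.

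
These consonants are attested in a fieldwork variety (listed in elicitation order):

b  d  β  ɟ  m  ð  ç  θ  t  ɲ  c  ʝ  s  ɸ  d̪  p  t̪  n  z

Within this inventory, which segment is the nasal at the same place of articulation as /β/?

/β/ is a voiced bilabial fricative.
The nasal at the same place is a bilabial nasal — in this inventory, /m/.

/m/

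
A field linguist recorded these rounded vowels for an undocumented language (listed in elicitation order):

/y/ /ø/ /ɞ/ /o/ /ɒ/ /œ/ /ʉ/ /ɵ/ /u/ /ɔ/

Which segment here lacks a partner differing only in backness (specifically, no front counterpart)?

/ɒ/

High: /y/ ~ /ʉ/ ~ /u/
High-mid: /ø/ ~ /ɵ/ ~ /o/
Low-mid: /œ/ ~ /ɞ/ ~ /ɔ/
Low: only /ɒ/ (back); no front partner.
So /ɒ/ is the unpaired segment.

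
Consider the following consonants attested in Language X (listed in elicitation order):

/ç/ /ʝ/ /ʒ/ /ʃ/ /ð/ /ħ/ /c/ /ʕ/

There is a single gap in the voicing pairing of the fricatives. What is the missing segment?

dental: voiceless —, voiced /ð/.
postalveolar: voiceless /ʃ/, voiced /ʒ/.
palatal: voiceless /ç/, voiced /ʝ/.
pharyngeal: voiceless /ħ/, voiced /ʕ/.
The dental row has no voiceless member, so the gap is the voiceless dental fricative /θ/.

/θ/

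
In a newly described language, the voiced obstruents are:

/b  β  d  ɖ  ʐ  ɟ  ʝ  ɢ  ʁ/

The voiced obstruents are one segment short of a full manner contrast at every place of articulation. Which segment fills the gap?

/z/

Stop: /b/ (bilabial), /d/ (alveolar), /ɖ/ (retroflex), /ɟ/ (palatal), /ɢ/ (uvular).
Fricative: /β/ (bilabial), /ʐ/ (retroflex), /ʝ/ (palatal), /ʁ/ (uvular).
The alveolar row has no fricative member, so the gap is the alveolar fricative /z/.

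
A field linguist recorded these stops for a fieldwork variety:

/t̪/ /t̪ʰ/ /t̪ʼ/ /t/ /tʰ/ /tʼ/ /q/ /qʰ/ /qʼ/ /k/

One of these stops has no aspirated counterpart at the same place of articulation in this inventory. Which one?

Dental: /t̪/ ~ /t̪ʰ/ ~ /t̪ʼ/
Alveolar: /t/ ~ /tʰ/ ~ /tʼ/
Uvular: /q/ ~ /qʰ/ ~ /qʼ/
Velar: only /k/ (plain); no aspirated partner.
So /k/ is the unpaired segment.

/k/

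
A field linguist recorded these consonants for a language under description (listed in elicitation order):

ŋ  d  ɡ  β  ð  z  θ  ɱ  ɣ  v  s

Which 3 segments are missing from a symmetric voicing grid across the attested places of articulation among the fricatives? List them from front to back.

/ɸ/, /f/, /x/

place of articulation  voiceless  voiced  
bilabial          —         β       
labiodental       —         v       
dental            θ         ð       
alveolar          s         z       
velar             —         ɣ       
Gaps, from front to back: bilabial lacks voiceless (/ɸ/); labiodental lacks voiceless (/f/); velar lacks voiceless (/x/).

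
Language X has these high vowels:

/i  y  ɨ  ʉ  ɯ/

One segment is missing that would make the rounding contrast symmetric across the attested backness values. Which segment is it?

/u/

Unrounded: /i/ (front), /ɨ/ (central), /ɯ/ (back).
Rounded: /y/ (front), /ʉ/ (central).
The back row has no rounded member, so the gap is the back rounded vowel /u/.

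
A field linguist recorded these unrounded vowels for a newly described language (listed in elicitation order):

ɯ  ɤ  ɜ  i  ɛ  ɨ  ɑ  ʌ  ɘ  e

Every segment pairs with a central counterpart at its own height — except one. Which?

High: /i/ ~ /ɨ/ ~ /ɯ/
High-mid: /e/ ~ /ɘ/ ~ /ɤ/
Low-mid: /ɛ/ ~ /ɜ/ ~ /ʌ/
Low: only /ɑ/ (back); no central partner.
So /ɑ/ is the unpaired segment.

/ɑ/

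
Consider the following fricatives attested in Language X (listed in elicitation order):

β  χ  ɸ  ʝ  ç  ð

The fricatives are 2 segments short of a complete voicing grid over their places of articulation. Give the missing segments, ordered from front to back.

/θ/, /ʁ/

Voiceless: /ɸ/ (bilabial), /ç/ (palatal), /χ/ (uvular).
Voiced: /β/ (bilabial), /ð/ (dental), /ʝ/ (palatal).
Gaps, from front to back: dental lacks voiceless (/θ/); uvular lacks voiced (/ʁ/).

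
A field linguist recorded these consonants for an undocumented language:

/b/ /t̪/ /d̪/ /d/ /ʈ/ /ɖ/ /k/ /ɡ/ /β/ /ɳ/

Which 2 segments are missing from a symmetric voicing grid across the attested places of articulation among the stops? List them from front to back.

/p/, /t/

place of articulation  voiceless  voiced  
bilabial          —         b       
dental            t̪        d̪      
alveolar          —         d       
retroflex         ʈ         ɖ       
velar             k         ɡ       
Gaps, from front to back: bilabial lacks voiceless (/p/); alveolar lacks voiceless (/t/).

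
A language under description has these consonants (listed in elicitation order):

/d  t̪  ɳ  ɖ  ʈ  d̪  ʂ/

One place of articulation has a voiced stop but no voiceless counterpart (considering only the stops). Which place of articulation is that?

place of articulation  voiceless  voiced  
dental            t̪        d̪      
alveolar          —         d       
retroflex         ʈ         ɖ       
Every place of articulation has a voiceless member except alveolar, where /t/ would be expected.

alveolar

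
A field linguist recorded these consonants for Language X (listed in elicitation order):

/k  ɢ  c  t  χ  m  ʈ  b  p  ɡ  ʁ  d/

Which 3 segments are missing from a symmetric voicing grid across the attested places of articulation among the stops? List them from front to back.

bilabial: voiceless /p/, voiced /b/.
alveolar: voiceless /t/, voiced /d/.
retroflex: voiceless /ʈ/, voiced —.
palatal: voiceless /c/, voiced —.
velar: voiceless /k/, voiced /ɡ/.
uvular: voiceless —, voiced /ɢ/.
Gaps, from front to back: retroflex lacks voiced (/ɖ/); palatal lacks voiced (/ɟ/); uvular lacks voiceless (/q/).

/ɖ/, /ɟ/, /q/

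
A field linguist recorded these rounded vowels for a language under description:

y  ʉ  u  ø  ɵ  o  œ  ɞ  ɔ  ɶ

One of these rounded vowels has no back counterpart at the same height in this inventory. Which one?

/ɶ/

High: /y/ ~ /ʉ/ ~ /u/
High-mid: /ø/ ~ /ɵ/ ~ /o/
Low-mid: /œ/ ~ /ɞ/ ~ /ɔ/
Low: only /ɶ/ (front); no back partner.
So /ɶ/ is the unpaired segment.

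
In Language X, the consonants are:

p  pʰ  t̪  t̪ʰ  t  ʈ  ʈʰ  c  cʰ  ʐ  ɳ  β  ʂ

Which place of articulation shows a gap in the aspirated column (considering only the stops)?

place of articulation  plain     aspirated
bilabial          p         pʰ      
dental            t̪        t̪ʰ     
alveolar          t         —       
retroflex         ʈ         ʈʰ      
palatal           c         cʰ      
Every place of articulation has an aspirated member except alveolar, where /tʰ/ would be expected.

alveolar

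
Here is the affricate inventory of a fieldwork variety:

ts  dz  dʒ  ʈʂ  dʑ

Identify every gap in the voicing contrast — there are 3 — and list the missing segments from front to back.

/tʃ/, /ɖʐ/, /tɕ/

Voiceless: /ts/ (alveolar), /ʈʂ/ (retroflex).
Voiced: /dz/ (alveolar), /dʒ/ (postalveolar), /dʑ/ (alveolo-palatal).
Gaps, from front to back: postalveolar lacks voiceless (/tʃ/); retroflex lacks voiced (/ɖʐ/); alveolo-palatal lacks voiceless (/tɕ/).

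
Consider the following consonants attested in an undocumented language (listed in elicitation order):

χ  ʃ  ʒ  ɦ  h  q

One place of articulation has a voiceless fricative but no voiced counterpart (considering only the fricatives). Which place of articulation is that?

postalveolar: voiceless /ʃ/, voiced /ʒ/.
uvular: voiceless /χ/, voiced —.
glottal: voiceless /h/, voiced /ɦ/.
Every place of articulation has a voiced member except uvular, where /ʁ/ would be expected.

uvular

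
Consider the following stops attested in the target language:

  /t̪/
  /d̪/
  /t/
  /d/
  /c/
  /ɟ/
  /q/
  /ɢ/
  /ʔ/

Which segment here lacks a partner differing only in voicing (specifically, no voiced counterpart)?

Dental: /t̪/ ~ /d̪/
Alveolar: /t/ ~ /d/
Palatal: /c/ ~ /ɟ/
Uvular: /q/ ~ /ɢ/
Glottal: only /ʔ/ (voiceless); no voiced partner.
So /ʔ/ is the unpaired segment.

/ʔ/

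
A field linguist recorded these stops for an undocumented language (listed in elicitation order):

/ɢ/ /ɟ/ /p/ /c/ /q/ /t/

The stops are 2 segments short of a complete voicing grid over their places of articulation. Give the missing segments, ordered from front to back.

/b/, /d/

Voiceless: /p/ (bilabial), /t/ (alveolar), /c/ (palatal), /q/ (uvular).
Voiced: /ɟ/ (palatal), /ɢ/ (uvular).
Gaps, from front to back: bilabial lacks voiced (/b/); alveolar lacks voiced (/d/).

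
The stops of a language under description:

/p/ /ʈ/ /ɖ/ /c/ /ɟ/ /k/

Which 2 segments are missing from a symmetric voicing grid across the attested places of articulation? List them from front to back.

/b/, /ɡ/

bilabial: voiceless /p/, voiced —.
retroflex: voiceless /ʈ/, voiced /ɖ/.
palatal: voiceless /c/, voiced /ɟ/.
velar: voiceless /k/, voiced —.
Gaps, from front to back: bilabial lacks voiced (/b/); velar lacks voiced (/ɡ/).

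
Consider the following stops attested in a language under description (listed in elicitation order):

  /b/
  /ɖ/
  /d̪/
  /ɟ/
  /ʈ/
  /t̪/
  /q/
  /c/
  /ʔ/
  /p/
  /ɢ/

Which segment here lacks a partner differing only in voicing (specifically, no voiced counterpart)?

Bilabial: /p/ ~ /b/
Dental: /t̪/ ~ /d̪/
Retroflex: /ʈ/ ~ /ɖ/
Palatal: /c/ ~ /ɟ/
Uvular: /q/ ~ /ɢ/
Glottal: only /ʔ/ (voiceless); no voiced partner.
So /ʔ/ is the unpaired segment.

/ʔ/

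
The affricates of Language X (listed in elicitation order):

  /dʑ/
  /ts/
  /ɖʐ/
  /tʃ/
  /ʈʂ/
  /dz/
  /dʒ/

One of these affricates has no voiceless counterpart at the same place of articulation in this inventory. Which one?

Alveolar: /ts/ ~ /dz/
Postalveolar: /tʃ/ ~ /dʒ/
Retroflex: /ʈʂ/ ~ /ɖʐ/
Alveolo-palatal: only /dʑ/ (voiced); no voiceless partner.
So /dʑ/ is the unpaired segment.

/dʑ/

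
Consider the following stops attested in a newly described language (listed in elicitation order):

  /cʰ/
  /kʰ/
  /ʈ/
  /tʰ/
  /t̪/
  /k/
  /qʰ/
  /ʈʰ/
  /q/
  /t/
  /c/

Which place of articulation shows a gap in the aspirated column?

dental

place of articulation  plain     aspirated
dental            t̪        —       
alveolar          t         tʰ      
retroflex         ʈ         ʈʰ      
palatal           c         cʰ      
velar             k         kʰ      
uvular            q         qʰ      
Every place of articulation has an aspirated member except dental, where /t̪ʰ/ would be expected.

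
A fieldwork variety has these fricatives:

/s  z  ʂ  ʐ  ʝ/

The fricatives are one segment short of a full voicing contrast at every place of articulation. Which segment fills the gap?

/ç/

Voiceless: /s/ (alveolar), /ʂ/ (retroflex).
Voiced: /z/ (alveolar), /ʐ/ (retroflex), /ʝ/ (palatal).
The palatal row has no voiceless member, so the gap is the voiceless palatal fricative /ç/.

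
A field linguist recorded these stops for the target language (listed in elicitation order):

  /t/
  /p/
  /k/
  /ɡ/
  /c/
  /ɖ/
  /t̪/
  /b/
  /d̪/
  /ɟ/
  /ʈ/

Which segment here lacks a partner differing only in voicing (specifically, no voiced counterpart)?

/t/

Bilabial: /p/ ~ /b/
Dental: /t̪/ ~ /d̪/
Retroflex: /ʈ/ ~ /ɖ/
Palatal: /c/ ~ /ɟ/
Velar: /k/ ~ /ɡ/
Alveolar: only /t/ (voiceless); no voiced partner.
So /t/ is the unpaired segment.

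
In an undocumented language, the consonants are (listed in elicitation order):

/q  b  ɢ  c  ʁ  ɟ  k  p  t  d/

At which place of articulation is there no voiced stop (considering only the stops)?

bilabial: voiceless /p/, voiced /b/.
alveolar: voiceless /t/, voiced /d/.
palatal: voiceless /c/, voiced /ɟ/.
velar: voiceless /k/, voiced —.
uvular: voiceless /q/, voiced /ɢ/.
Every place of articulation has a voiced member except velar, where /ɡ/ would be expected.

velar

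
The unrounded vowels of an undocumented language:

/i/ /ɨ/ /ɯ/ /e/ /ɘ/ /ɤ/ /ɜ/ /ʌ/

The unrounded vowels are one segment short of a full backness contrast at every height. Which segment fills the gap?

Front: /i/ (high), /e/ (high-mid).
Central: /ɨ/ (high), /ɘ/ (high-mid), /ɜ/ (low-mid).
Back: /ɯ/ (high), /ɤ/ (high-mid), /ʌ/ (low-mid).
The low-mid row has no front member, so the gap is the low-mid front unrounded vowel /ɛ/.

/ɛ/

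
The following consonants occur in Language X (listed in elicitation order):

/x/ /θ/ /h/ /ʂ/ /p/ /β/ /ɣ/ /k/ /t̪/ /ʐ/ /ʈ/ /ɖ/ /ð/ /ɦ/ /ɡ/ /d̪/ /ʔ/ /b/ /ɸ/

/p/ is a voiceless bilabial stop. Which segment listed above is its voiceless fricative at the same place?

/ɸ/

The voiceless fricative at the same place is a voiceless bilabial fricative — in this inventory, /ɸ/.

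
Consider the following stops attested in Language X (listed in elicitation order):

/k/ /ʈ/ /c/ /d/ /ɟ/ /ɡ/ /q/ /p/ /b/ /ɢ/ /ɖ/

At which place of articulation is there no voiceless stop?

alveolar

Voiceless: /p/ (bilabial), /ʈ/ (retroflex), /c/ (palatal), /k/ (velar), /q/ (uvular).
Voiced: /b/ (bilabial), /d/ (alveolar), /ɖ/ (retroflex), /ɟ/ (palatal), /ɡ/ (velar), /ɢ/ (uvular).
Every place of articulation has a voiceless member except alveolar, where /t/ would be expected.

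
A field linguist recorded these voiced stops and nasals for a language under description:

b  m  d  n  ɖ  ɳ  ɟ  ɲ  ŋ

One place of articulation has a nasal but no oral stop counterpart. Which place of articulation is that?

velar

place of articulation  oral stop  nasal   
bilabial          b         m       
alveolar          d         n       
retroflex         ɖ         ɳ       
palatal           ɟ         ɲ       
velar             —         ŋ       
Every place of articulation has an oral stop member except velar, where /ɡ/ would be expected.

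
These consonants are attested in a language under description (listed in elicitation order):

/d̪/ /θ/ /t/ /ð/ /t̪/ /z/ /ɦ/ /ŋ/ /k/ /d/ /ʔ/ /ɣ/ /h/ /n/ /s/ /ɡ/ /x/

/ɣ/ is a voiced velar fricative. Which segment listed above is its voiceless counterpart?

The voiceless counterpart is a voiceless velar fricative — in this inventory, /x/.

/x/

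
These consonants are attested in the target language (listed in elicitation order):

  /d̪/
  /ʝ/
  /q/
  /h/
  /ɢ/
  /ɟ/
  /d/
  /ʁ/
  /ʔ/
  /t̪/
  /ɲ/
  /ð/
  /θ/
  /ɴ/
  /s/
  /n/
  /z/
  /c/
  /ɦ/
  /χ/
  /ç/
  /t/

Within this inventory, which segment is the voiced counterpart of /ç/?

/ç/ is a voiceless palatal fricative.
The voiced counterpart is a voiced palatal fricative — in this inventory, /ʝ/.

/ʝ/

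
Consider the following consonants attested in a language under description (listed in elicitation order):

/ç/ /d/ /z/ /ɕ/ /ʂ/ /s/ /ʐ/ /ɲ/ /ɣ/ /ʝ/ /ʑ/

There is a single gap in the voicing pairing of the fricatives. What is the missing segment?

/x/

place of articulation  voiceless  voiced  
alveolar          s         z       
retroflex         ʂ         ʐ       
alveolo-palatal   ɕ         ʑ       
palatal           ç         ʝ       
velar             —         ɣ       
The velar row has no voiceless member, so the gap is the voiceless velar fricative /x/.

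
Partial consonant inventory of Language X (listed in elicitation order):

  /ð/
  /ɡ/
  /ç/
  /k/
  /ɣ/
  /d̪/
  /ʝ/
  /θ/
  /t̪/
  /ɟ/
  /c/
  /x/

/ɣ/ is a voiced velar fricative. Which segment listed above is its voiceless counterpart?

The voiceless counterpart is a voiceless velar fricative — in this inventory, /x/.

/x/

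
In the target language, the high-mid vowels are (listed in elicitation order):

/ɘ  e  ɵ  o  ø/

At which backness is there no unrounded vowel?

Unrounded: /e/ (front), /ɘ/ (central).
Rounded: /ø/ (front), /ɵ/ (central), /o/ (back).
Every backness has an unrounded member except back, where /ɤ/ would be expected.

back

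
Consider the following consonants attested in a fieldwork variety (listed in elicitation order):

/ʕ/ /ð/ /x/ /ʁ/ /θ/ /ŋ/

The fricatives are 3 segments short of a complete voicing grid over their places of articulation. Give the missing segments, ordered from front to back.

/ɣ/, /χ/, /ħ/

dental: voiceless /θ/, voiced /ð/.
velar: voiceless /x/, voiced —.
uvular: voiceless —, voiced /ʁ/.
pharyngeal: voiceless —, voiced /ʕ/.
Gaps, from front to back: velar lacks voiced (/ɣ/); uvular lacks voiceless (/χ/); pharyngeal lacks voiceless (/ħ/).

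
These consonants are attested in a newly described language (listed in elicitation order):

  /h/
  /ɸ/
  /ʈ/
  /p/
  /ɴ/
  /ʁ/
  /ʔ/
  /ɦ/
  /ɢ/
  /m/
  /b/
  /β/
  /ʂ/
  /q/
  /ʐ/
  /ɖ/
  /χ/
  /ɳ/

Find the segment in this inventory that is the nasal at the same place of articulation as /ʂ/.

/ʂ/ is a voiceless retroflex fricative.
The nasal at the same place is a retroflex nasal — in this inventory, /ɳ/.

/ɳ/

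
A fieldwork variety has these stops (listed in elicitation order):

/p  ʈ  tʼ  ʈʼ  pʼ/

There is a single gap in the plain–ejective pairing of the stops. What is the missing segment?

Plain: /p/ (bilabial), /ʈ/ (retroflex).
Ejective: /pʼ/ (bilabial), /tʼ/ (alveolar), /ʈʼ/ (retroflex).
The alveolar row has no plain member, so the gap is the plain alveolar stop /t/.

/t/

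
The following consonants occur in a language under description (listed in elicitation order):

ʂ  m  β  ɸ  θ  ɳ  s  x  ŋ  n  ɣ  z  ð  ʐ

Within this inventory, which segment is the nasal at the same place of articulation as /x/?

/x/ is a voiceless velar fricative.
The nasal at the same place is a velar nasal — in this inventory, /ŋ/.

/ŋ/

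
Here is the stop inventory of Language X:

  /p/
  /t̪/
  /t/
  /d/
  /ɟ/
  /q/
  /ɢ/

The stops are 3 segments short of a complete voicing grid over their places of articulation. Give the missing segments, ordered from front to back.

/b/, /d̪/, /c/

place of articulation  voiceless  voiced  
bilabial          p         —       
dental            t̪        —       
alveolar          t         d       
palatal           —         ɟ       
uvular            q         ɢ       
Gaps, from front to back: bilabial lacks voiced (/b/); dental lacks voiced (/d̪/); palatal lacks voiceless (/c/).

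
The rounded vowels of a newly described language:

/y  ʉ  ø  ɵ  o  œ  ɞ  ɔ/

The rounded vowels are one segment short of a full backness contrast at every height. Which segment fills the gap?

/u/

Front: /y/ (high), /ø/ (high-mid), /œ/ (low-mid).
Central: /ʉ/ (high), /ɵ/ (high-mid), /ɞ/ (low-mid).
Back: /o/ (high-mid), /ɔ/ (low-mid).
The high row has no back member, so the gap is the high back rounded vowel /u/.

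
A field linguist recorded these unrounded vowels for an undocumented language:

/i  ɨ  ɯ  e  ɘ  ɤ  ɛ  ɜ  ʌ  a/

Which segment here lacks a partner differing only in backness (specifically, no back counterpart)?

/a/

High: /i/ ~ /ɨ/ ~ /ɯ/
High-mid: /e/ ~ /ɘ/ ~ /ɤ/
Low-mid: /ɛ/ ~ /ɜ/ ~ /ʌ/
Low: only /a/ (front); no back partner.
So /a/ is the unpaired segment.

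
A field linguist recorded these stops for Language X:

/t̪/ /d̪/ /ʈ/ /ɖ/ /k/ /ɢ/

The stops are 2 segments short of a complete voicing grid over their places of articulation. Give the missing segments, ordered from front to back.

dental: voiceless /t̪/, voiced /d̪/.
retroflex: voiceless /ʈ/, voiced /ɖ/.
velar: voiceless /k/, voiced —.
uvular: voiceless —, voiced /ɢ/.
Gaps, from front to back: velar lacks voiced (/ɡ/); uvular lacks voiceless (/q/).

/ɡ/, /q/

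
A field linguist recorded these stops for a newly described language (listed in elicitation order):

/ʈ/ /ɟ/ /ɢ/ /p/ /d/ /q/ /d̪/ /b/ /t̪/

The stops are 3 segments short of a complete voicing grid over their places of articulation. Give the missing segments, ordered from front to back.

bilabial: voiceless /p/, voiced /b/.
dental: voiceless /t̪/, voiced /d̪/.
alveolar: voiceless —, voiced /d/.
retroflex: voiceless /ʈ/, voiced —.
palatal: voiceless —, voiced /ɟ/.
uvular: voiceless /q/, voiced /ɢ/.
Gaps, from front to back: alveolar lacks voiceless (/t/); retroflex lacks voiced (/ɖ/); palatal lacks voiceless (/c/).

/t/, /ɖ/, /c/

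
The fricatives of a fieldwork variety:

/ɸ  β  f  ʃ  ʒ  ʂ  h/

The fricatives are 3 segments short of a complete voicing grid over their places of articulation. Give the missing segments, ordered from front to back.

bilabial: voiceless /ɸ/, voiced /β/.
labiodental: voiceless /f/, voiced —.
postalveolar: voiceless /ʃ/, voiced /ʒ/.
retroflex: voiceless /ʂ/, voiced —.
glottal: voiceless /h/, voiced —.
Gaps, from front to back: labiodental lacks voiced (/v/); retroflex lacks voiced (/ʐ/); glottal lacks voiced (/ɦ/).

/v/, /ʐ/, /ɦ/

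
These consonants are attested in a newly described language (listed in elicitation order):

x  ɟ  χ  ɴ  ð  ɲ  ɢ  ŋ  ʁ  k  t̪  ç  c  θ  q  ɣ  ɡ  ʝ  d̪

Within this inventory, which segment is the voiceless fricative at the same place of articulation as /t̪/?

/θ/

/t̪/ is a voiceless dental stop.
The voiceless fricative at the same place is a voiceless dental fricative — in this inventory, /θ/.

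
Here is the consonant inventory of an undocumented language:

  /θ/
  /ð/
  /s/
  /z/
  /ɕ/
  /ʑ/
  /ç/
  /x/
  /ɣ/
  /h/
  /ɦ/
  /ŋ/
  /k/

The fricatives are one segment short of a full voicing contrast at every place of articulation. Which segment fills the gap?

Voiceless: /θ/ (dental), /s/ (alveolar), /ɕ/ (alveolo-palatal), /ç/ (palatal), /x/ (velar), /h/ (glottal).
Voiced: /ð/ (dental), /z/ (alveolar), /ʑ/ (alveolo-palatal), /ɣ/ (velar), /ɦ/ (glottal).
The palatal row has no voiced member, so the gap is the voiced palatal fricative /ʝ/.

/ʝ/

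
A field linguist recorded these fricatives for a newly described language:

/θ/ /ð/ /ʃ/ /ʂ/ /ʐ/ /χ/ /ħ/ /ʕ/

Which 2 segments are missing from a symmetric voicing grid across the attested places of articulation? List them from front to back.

Voiceless: /θ/ (dental), /ʃ/ (postalveolar), /ʂ/ (retroflex), /χ/ (uvular), /ħ/ (pharyngeal).
Voiced: /ð/ (dental), /ʐ/ (retroflex), /ʕ/ (pharyngeal).
Gaps, from front to back: postalveolar lacks voiced (/ʒ/); uvular lacks voiced (/ʁ/).

/ʒ/, /ʁ/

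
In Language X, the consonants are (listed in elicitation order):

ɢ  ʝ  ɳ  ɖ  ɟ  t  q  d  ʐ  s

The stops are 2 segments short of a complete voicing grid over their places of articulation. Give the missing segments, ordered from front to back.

alveolar: voiceless /t/, voiced /d/.
retroflex: voiceless —, voiced /ɖ/.
palatal: voiceless —, voiced /ɟ/.
uvular: voiceless /q/, voiced /ɢ/.
Gaps, from front to back: retroflex lacks voiceless (/ʈ/); palatal lacks voiceless (/c/).

/ʈ/, /c/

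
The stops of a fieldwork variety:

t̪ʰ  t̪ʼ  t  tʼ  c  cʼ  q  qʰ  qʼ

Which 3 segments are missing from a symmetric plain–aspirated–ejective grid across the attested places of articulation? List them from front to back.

/t̪/, /tʰ/, /cʰ/

place of articulation  plain     aspirated  ejective
dental            —         t̪ʰ       t̪ʼ     
alveolar          t         —         tʼ      
palatal           c         —         cʼ      
uvular            q         qʰ        qʼ      
Gaps, from front to back: dental lacks plain (/t̪/); alveolar lacks aspirated (/tʰ/); palatal lacks aspirated (/cʰ/).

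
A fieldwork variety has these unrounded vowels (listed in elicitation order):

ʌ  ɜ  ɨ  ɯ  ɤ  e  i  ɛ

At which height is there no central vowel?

height            front     central   back    
high              i         ɨ         ɯ       
high-mid          e         —         ɤ       
low-mid           ɛ         ɜ         ʌ       
Every height has a central member except high-mid, where /ɘ/ would be expected.

high-mid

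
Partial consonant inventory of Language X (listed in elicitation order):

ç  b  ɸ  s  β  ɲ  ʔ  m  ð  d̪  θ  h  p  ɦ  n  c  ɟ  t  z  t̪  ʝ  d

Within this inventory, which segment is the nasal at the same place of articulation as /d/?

/d/ is a voiced alveolar stop.
The nasal at the same place is an alveolar nasal — in this inventory, /n/.

/n/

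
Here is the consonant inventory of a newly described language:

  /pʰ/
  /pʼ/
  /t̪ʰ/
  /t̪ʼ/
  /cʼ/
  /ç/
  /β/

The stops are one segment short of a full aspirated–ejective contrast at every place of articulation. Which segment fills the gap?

/cʰ/

bilabial: aspirated /pʰ/, ejective /pʼ/.
dental: aspirated /t̪ʰ/, ejective /t̪ʼ/.
palatal: aspirated —, ejective /cʼ/.
The palatal row has no aspirated member, so the gap is the aspirated palatal stop /cʰ/.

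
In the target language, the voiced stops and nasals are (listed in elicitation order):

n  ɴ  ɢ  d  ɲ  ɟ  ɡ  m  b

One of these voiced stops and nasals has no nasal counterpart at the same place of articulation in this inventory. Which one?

/ɡ/

Bilabial: /b/ ~ /m/
Alveolar: /d/ ~ /n/
Palatal: /ɟ/ ~ /ɲ/
Uvular: /ɢ/ ~ /ɴ/
Velar: only /ɡ/ (oral stop); no nasal partner.
So /ɡ/ is the unpaired segment.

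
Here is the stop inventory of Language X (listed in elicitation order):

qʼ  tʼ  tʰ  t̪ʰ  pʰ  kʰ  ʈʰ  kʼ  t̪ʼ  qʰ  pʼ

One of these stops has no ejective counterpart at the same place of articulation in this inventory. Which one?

Bilabial: /pʰ/ ~ /pʼ/
Dental: /t̪ʰ/ ~ /t̪ʼ/
Alveolar: /tʰ/ ~ /tʼ/
Velar: /kʰ/ ~ /kʼ/
Uvular: /qʰ/ ~ /qʼ/
Retroflex: only /ʈʰ/ (aspirated); no ejective partner.
So /ʈʰ/ is the unpaired segment.

/ʈʰ/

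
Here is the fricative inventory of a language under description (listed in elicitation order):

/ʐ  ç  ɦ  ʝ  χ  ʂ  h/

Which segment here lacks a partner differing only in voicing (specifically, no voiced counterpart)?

Retroflex: /ʂ/ ~ /ʐ/
Palatal: /ç/ ~ /ʝ/
Glottal: /h/ ~ /ɦ/
Uvular: only /χ/ (voiceless); no voiced partner.
So /χ/ is the unpaired segment.

/χ/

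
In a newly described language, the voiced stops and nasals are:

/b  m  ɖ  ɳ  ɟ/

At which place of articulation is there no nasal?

place of articulation  oral stop  nasal   
bilabial          b         m       
retroflex         ɖ         ɳ       
palatal           ɟ         —       
Every place of articulation has a nasal member except palatal, where /ɲ/ would be expected.

palatal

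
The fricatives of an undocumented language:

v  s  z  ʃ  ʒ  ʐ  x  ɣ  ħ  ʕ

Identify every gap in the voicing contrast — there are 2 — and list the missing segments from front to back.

labiodental: voiceless —, voiced /v/.
alveolar: voiceless /s/, voiced /z/.
postalveolar: voiceless /ʃ/, voiced /ʒ/.
retroflex: voiceless —, voiced /ʐ/.
velar: voiceless /x/, voiced /ɣ/.
pharyngeal: voiceless /ħ/, voiced /ʕ/.
Gaps, from front to back: labiodental lacks voiceless (/f/); retroflex lacks voiceless (/ʂ/).

/f/, /ʂ/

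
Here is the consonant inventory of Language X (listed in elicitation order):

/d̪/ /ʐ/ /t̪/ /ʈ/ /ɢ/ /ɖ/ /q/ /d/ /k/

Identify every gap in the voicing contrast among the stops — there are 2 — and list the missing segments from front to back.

Voiceless: /t̪/ (dental), /ʈ/ (retroflex), /k/ (velar), /q/ (uvular).
Voiced: /d̪/ (dental), /d/ (alveolar), /ɖ/ (retroflex), /ɢ/ (uvular).
Gaps, from front to back: alveolar lacks voiceless (/t/); velar lacks voiced (/ɡ/).

/t/, /ɡ/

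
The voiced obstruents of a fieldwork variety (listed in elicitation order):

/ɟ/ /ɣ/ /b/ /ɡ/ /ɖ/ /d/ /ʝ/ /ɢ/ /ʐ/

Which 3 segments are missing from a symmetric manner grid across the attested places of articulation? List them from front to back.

/β/, /z/, /ʁ/

bilabial: stop /b/, fricative —.
alveolar: stop /d/, fricative —.
retroflex: stop /ɖ/, fricative /ʐ/.
palatal: stop /ɟ/, fricative /ʝ/.
velar: stop /ɡ/, fricative /ɣ/.
uvular: stop /ɢ/, fricative —.
Gaps, from front to back: bilabial lacks fricative (/β/); alveolar lacks fricative (/z/); uvular lacks fricative (/ʁ/).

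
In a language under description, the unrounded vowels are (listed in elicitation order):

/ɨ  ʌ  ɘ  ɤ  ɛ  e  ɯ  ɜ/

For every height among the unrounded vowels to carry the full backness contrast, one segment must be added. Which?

/i/

height            front     central   back    
high              —         ɨ         ɯ       
high-mid          e         ɘ         ɤ       
low-mid           ɛ         ɜ         ʌ       
The high row has no front member, so the gap is the high front unrounded vowel /i/.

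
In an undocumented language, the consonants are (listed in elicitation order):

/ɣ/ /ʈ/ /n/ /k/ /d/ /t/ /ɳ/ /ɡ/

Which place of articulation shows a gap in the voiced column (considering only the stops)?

Voiceless: /t/ (alveolar), /ʈ/ (retroflex), /k/ (velar).
Voiced: /d/ (alveolar), /ɡ/ (velar).
Every place of articulation has a voiced member except retroflex, where /ɖ/ would be expected.

retroflex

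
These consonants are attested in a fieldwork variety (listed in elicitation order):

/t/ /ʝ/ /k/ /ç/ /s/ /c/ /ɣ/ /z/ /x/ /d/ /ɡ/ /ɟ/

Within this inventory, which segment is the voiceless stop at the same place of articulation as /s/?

/t/

/s/ is a voiceless alveolar fricative.
The voiceless stop at the same place is a voiceless alveolar stop — in this inventory, /t/.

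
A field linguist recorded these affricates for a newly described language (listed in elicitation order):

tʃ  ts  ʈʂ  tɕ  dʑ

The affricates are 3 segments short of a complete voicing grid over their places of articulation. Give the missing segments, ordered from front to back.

alveolar: voiceless /ts/, voiced —.
postalveolar: voiceless /tʃ/, voiced —.
retroflex: voiceless /ʈʂ/, voiced —.
alveolo-palatal: voiceless /tɕ/, voiced /dʑ/.
Gaps, from front to back: alveolar lacks voiced (/dz/); postalveolar lacks voiced (/dʒ/); retroflex lacks voiced (/ɖʐ/).

/dz/, /dʒ/, /ɖʐ/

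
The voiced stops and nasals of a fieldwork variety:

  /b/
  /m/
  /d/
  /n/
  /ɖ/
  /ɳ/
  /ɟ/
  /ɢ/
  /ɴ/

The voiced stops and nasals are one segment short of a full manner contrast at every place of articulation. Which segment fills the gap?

bilabial: oral stop /b/, nasal /m/.
alveolar: oral stop /d/, nasal /n/.
retroflex: oral stop /ɖ/, nasal /ɳ/.
palatal: oral stop /ɟ/, nasal —.
uvular: oral stop /ɢ/, nasal /ɴ/.
The palatal row has no nasal member, so the gap is the palatal nasal /ɲ/.

/ɲ/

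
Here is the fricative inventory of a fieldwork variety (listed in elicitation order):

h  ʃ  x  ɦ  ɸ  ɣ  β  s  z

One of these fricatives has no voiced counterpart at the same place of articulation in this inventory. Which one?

/ʃ/

Bilabial: /ɸ/ ~ /β/
Alveolar: /s/ ~ /z/
Velar: /x/ ~ /ɣ/
Glottal: /h/ ~ /ɦ/
Postalveolar: only /ʃ/ (voiceless); no voiced partner.
So /ʃ/ is the unpaired segment.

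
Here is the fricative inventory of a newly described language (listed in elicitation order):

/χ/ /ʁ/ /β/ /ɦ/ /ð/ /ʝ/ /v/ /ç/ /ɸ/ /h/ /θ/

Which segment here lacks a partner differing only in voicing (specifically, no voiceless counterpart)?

/v/

Bilabial: /ɸ/ ~ /β/
Dental: /θ/ ~ /ð/
Palatal: /ç/ ~ /ʝ/
Uvular: /χ/ ~ /ʁ/
Glottal: /h/ ~ /ɦ/
Labiodental: only /v/ (voiced); no voiceless partner.
So /v/ is the unpaired segment.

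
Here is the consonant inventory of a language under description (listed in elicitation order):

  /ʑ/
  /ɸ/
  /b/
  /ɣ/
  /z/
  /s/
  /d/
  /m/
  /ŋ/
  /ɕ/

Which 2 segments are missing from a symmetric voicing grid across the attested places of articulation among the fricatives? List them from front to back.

/β/, /x/

bilabial: voiceless /ɸ/, voiced —.
alveolar: voiceless /s/, voiced /z/.
alveolo-palatal: voiceless /ɕ/, voiced /ʑ/.
velar: voiceless —, voiced /ɣ/.
Gaps, from front to back: bilabial lacks voiced (/β/); velar lacks voiceless (/x/).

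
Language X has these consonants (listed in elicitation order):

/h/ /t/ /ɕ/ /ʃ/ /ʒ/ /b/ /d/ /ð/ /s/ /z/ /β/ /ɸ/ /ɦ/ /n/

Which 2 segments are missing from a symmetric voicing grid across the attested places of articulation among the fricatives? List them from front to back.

/θ/, /ʑ/

bilabial: voiceless /ɸ/, voiced /β/.
dental: voiceless —, voiced /ð/.
alveolar: voiceless /s/, voiced /z/.
postalveolar: voiceless /ʃ/, voiced /ʒ/.
alveolo-palatal: voiceless /ɕ/, voiced —.
glottal: voiceless /h/, voiced /ɦ/.
Gaps, from front to back: dental lacks voiceless (/θ/); alveolo-palatal lacks voiced (/ʑ/).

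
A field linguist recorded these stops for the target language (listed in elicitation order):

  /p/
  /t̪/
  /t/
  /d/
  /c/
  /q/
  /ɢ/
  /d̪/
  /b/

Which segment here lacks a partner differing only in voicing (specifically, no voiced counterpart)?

Bilabial: /p/ ~ /b/
Dental: /t̪/ ~ /d̪/
Alveolar: /t/ ~ /d/
Uvular: /q/ ~ /ɢ/
Palatal: only /c/ (voiceless); no voiced partner.
So /c/ is the unpaired segment.

/c/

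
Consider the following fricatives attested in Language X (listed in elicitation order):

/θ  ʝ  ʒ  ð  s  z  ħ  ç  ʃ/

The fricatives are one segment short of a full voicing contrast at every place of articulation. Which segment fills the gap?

Voiceless: /θ/ (dental), /s/ (alveolar), /ʃ/ (postalveolar), /ç/ (palatal), /ħ/ (pharyngeal).
Voiced: /ð/ (dental), /z/ (alveolar), /ʒ/ (postalveolar), /ʝ/ (palatal).
The pharyngeal row has no voiced member, so the gap is the voiced pharyngeal fricative /ʕ/.

/ʕ/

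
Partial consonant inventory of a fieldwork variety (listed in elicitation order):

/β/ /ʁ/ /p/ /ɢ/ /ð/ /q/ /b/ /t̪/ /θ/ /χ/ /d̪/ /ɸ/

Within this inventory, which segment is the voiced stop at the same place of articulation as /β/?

/β/ is a voiced bilabial fricative.
The voiced stop at the same place is a voiced bilabial stop — in this inventory, /b/.

/b/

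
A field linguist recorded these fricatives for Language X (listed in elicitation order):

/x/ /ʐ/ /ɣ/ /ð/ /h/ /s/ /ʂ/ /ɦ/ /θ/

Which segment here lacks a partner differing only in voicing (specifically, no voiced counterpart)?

/s/

Dental: /θ/ ~ /ð/
Retroflex: /ʂ/ ~ /ʐ/
Velar: /x/ ~ /ɣ/
Glottal: /h/ ~ /ɦ/
Alveolar: only /s/ (voiceless); no voiced partner.
So /s/ is the unpaired segment.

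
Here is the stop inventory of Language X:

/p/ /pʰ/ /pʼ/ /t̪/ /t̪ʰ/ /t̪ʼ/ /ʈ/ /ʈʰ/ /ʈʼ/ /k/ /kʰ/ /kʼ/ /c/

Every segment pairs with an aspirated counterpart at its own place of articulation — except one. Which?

/c/

Bilabial: /p/ ~ /pʰ/ ~ /pʼ/
Dental: /t̪/ ~ /t̪ʰ/ ~ /t̪ʼ/
Retroflex: /ʈ/ ~ /ʈʰ/ ~ /ʈʼ/
Velar: /k/ ~ /kʰ/ ~ /kʼ/
Palatal: only /c/ (plain); no aspirated partner.
So /c/ is the unpaired segment.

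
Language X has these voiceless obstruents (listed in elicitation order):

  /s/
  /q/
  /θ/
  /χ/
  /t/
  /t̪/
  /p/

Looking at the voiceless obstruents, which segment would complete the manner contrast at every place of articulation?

/ɸ/

bilabial: stop /p/, fricative —.
dental: stop /t̪/, fricative /θ/.
alveolar: stop /t/, fricative /s/.
uvular: stop /q/, fricative /χ/.
The bilabial row has no fricative member, so the gap is the bilabial fricative /ɸ/.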